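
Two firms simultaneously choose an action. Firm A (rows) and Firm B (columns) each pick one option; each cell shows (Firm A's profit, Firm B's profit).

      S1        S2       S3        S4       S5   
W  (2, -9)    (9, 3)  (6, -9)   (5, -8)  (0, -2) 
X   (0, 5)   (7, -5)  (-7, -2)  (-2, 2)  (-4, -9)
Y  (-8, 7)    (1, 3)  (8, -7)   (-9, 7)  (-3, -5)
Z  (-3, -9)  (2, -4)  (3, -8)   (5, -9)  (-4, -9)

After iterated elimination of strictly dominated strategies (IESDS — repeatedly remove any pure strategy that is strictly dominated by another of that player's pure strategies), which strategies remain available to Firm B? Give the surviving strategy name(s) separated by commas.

S2

Firm A's strategy X is strictly dominated by W (S1: 2>0, S2: 9>7, S3: 6>-7, S4: 5>-2, S5: 0>-4) and is removed.
For Firm B, S2 strictly dominates S3 on the remaining rows (W: 3>-9, Y: 3>-7, Z: -4>-8); eliminate S3.
Firm A's strategy Y is strictly dominated by W (S1: 2>-8, S2: 9>1, S4: 5>-9, S5: 0>-3) and is removed.
Firm B's strategy S1 is strictly dominated by S2 (W: 3>-9, Z: -4>-9) and is removed.
For Firm B, S2 strictly dominates S4 on the remaining rows (W: 3>-8, Z: -4>-9); eliminate S4.
For Firm A, W strictly dominates Z on the remaining columns (S2: 9>2, S5: 0>-4); eliminate Z.
For Firm B, S2 strictly dominates S5 on the remaining rows (W: 3>-2); eliminate S5.
Among the remaining strategies, none is strictly dominated by another pure strategy of the same player, so the elimination stops.
Surviving strategies — Firm A: {W}; Firm B: {S2}.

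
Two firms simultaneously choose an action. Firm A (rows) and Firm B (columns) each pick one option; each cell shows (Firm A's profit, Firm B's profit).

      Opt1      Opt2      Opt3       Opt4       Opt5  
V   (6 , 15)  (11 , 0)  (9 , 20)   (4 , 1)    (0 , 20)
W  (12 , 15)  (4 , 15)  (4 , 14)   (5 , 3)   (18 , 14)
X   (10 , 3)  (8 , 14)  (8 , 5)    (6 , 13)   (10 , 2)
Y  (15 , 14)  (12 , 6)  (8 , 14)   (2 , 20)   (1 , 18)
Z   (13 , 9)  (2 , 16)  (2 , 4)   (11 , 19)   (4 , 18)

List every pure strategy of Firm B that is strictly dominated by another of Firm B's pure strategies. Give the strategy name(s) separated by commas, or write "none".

Opt1 is not dominated — it holds its own against Opt2 at V (15>0); Opt3 at W (15>14); Opt4 at V (15>1); Opt5 at W (15>14).
Opt2: no other strategy beats it everywhere (Opt1 at W (15=15); Opt3 at W (15>14); Opt4 at W (15>3); Opt5 at W (15>14)).
Nothing dominates Opt3: Opt1 at V (20>15); Opt2 at V (20>0); Opt4 at V (20>1); Opt5 at V (20=20).
Nothing dominates Opt4: Opt1 at X (13>3); Opt2 at V (1>0); Opt3 at X (13>5); Opt5 at X (13>2).
Nothing dominates Opt5: Opt1 at V (20>15); Opt2 at V (20>0); Opt3 at V (20=20); Opt4 at V (20>1).

none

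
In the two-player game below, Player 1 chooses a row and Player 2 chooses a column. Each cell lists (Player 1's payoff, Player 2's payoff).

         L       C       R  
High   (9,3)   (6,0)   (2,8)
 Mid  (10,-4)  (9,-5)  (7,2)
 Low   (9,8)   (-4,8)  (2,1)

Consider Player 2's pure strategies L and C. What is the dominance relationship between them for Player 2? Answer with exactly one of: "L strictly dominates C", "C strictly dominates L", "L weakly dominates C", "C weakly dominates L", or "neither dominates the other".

L's payoffs vs C's, by Player 1's action — High: 3>0, Mid: -4>-5, Low: 8=8.
L is at least as good everywhere and strictly better somewhere (tied only at Low), so L weakly but not strictly dominates C.

L weakly dominates C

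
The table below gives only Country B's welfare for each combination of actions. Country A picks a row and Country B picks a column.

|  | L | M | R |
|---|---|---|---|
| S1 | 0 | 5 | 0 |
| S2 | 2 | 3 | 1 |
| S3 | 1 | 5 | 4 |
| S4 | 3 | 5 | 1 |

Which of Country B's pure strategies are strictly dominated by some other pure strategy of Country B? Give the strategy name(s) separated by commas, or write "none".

L: dominated, since M does at least as well everywhere (S1: 5>0, S2: 3>2, S3: 5>1, S4: 5>3).
Nothing dominates M: L at S1 (5>0); R at S1 (5>0).
R: dominated, since M does at least as well everywhere (S1: 5>0, S2: 3>1, S3: 5>4, S4: 5>1).

L, R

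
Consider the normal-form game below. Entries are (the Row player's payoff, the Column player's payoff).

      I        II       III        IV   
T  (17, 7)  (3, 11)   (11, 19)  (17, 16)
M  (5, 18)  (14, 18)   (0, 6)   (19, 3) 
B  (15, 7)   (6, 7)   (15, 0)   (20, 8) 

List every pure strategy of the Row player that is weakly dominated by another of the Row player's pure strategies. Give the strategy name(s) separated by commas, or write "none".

T is not dominated — it holds its own against M at I (17>5); B at I (17>15).
M: no other strategy beats it everywhere (T at II (14>3); B at II (14>6)).
B: no other strategy beats it everywhere (T at II (6>3); M at I (15>5)).

none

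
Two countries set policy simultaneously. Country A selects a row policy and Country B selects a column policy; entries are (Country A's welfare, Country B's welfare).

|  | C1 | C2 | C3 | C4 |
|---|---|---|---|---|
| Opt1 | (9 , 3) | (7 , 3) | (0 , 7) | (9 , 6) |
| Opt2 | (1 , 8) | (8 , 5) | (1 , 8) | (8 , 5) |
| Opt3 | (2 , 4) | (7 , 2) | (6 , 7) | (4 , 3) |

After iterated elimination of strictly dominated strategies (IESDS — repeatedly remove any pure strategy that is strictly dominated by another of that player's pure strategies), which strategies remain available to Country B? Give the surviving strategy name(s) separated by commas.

Country B's strategy C2 is strictly dominated by C3 (Opt1: 7>3, Opt2: 8>5, Opt3: 7>2) and is removed.
Column C4 is eliminated: C3 beats it against every remaining row (Opt1: 7>6, Opt2: 8>5, Opt3: 7>3).
Country A's strategy Opt2 is strictly dominated by Opt3 (C1: 2>1, C3: 6>1) and is removed.
Country B's strategy C1 is strictly dominated by C3 (Opt1: 7>3, Opt3: 7>4) and is removed.
Country A's strategy Opt1 is strictly dominated by Opt3 (C3: 6>0) and is removed.
Among the remaining strategies, none is strictly dominated by another pure strategy of the same player, so the elimination stops.
Surviving strategies — Country A: {Opt3}; Country B: {C3}.

C3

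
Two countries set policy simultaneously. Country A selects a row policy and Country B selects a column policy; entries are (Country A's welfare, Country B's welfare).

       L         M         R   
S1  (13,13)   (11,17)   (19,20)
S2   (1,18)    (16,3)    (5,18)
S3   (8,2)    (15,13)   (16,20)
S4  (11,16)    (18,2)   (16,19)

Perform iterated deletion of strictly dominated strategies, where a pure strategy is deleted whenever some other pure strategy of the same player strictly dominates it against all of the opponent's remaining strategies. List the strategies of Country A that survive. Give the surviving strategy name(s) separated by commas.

Country A's strategy S2 is strictly dominated by S4 (L: 11>1, M: 18>16, R: 16>5) and is removed.
For Country B, R strictly dominates L on the remaining rows (S1: 20>13, S3: 20>2, S4: 19>16); eliminate L.
Column M is eliminated: R beats it against every remaining row (S1: 20>17, S3: 20>13, S4: 19>2).
For Country A, S1 strictly dominates S3 on the remaining columns (R: 19>16); eliminate S3.
Row S4 is eliminated: S1 beats it against every remaining column (R: 19>16).
Among the remaining strategies, none is strictly dominated by another pure strategy of the same player, so the elimination stops.
Surviving strategies — Country A: {S1}; Country B: {R}.

S1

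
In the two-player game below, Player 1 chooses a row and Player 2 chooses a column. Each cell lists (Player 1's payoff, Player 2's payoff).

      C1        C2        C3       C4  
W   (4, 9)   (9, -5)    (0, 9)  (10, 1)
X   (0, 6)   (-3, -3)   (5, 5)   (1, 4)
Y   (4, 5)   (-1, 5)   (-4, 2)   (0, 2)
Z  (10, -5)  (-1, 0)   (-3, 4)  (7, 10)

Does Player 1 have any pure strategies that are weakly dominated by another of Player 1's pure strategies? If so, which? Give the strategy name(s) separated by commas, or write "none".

Y

W: no other strategy beats it everywhere (X at C1 (4>0); Y at C2 (9>-1); Z at C2 (9>-1)).
Nothing dominates X: W at C3 (5>0); Y at C3 (5>-4); Z at C3 (5>-3).
Y is weakly dominated by W (C1: 4=4, C2: 9>-1, C3: 0>-4, C4: 10>0).
Z is not dominated — it holds its own against W at C1 (10>4); X at C1 (10>0); Y at C1 (10>4).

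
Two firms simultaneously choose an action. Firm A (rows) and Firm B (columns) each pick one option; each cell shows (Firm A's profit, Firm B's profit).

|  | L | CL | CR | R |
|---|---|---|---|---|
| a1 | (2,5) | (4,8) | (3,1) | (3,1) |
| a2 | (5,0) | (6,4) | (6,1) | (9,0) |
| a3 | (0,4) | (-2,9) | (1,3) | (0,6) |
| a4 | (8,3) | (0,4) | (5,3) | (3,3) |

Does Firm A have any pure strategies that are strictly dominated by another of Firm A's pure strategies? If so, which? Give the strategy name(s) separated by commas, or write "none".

a1, a3

a2 strictly dominates a1 — L: 5>2, CL: 6>4, CR: 6>3, R: 9>3.
a2: no other strategy beats it everywhere (a1 at L (5>2); a3 at L (5>0); a4 at CL (6>0)).
a1 strictly dominates a3 — L: 2>0, CL: 4>-2, CR: 3>1, R: 3>0.
a4: no other strategy beats it everywhere (a1 at L (8>2); a2 at L (8>5); a3 at L (8>0)).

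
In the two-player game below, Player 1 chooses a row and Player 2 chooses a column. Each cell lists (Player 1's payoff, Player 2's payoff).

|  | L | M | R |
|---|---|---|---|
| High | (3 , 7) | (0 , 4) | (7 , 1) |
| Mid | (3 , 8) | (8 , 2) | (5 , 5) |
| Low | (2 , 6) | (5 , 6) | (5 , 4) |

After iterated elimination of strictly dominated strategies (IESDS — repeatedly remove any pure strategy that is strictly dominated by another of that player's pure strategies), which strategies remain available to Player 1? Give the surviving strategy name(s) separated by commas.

For Player 2, L strictly dominates R on the remaining rows (High: 7>1, Mid: 8>5, Low: 6>4); eliminate R.
Row Low is eliminated: Mid beats it against every remaining column (L: 3>2, M: 8>5).
Player 2's strategy M is strictly dominated by L (High: 7>4, Mid: 8>2) and is removed.
Among the remaining strategies, none is strictly dominated by another pure strategy of the same player, so the elimination stops.
Surviving strategies — Player 1: {High, Mid}; Player 2: {L}.

High, Mid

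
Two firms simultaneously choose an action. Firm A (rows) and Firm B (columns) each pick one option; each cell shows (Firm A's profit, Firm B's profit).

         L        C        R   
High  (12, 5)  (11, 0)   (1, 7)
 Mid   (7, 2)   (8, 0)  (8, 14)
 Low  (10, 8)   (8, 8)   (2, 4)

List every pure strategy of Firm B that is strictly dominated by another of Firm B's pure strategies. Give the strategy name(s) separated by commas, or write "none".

none

L is not dominated — it holds its own against C at High (5>0); R at Low (8>4).
C is not dominated — it holds its own against L at Low (8=8); R at Low (8>4).
Nothing dominates R: L at High (7>5); C at High (7>0).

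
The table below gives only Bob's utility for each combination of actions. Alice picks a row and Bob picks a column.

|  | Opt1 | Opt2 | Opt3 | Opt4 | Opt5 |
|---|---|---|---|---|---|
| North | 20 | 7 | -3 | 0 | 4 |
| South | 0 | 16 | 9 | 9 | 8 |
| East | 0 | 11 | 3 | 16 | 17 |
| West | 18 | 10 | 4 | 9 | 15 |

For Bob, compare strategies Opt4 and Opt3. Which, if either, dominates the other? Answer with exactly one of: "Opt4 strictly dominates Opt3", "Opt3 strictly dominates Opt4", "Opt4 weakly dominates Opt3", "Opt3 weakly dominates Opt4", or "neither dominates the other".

Opt4 weakly dominates Opt3

Opt4's payoffs vs Opt3's, by Alice's action — North: 0>-3, South: 9=9, East: 16>3, West: 9>4.
Opt4 is at least as good everywhere and strictly better somewhere (tied only at South), so Opt4 weakly but not strictly dominates Opt3.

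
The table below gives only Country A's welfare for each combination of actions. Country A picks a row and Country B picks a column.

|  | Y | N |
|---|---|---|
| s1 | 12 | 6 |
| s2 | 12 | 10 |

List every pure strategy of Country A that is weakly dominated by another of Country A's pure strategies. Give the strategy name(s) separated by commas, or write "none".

s1

s2 weakly dominates s1 — Y: 12=12, N: 10>6.
s2: no other strategy beats it everywhere (s1 at N (10>6)).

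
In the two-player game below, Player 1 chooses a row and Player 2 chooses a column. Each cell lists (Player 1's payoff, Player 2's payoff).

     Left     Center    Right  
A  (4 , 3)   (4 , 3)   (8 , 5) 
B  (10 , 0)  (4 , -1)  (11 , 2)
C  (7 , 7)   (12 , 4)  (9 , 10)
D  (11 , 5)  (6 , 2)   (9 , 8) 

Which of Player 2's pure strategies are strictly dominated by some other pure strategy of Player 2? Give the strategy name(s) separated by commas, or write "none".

Left is strictly dominated by Right (A: 5>3, B: 2>0, C: 10>7, D: 8>5).
Right strictly dominates Center — A: 5>3, B: 2>-1, C: 10>4, D: 8>2.
Right is not dominated — it holds its own against Left at A (5>3); Center at A (5>3).

Left, Center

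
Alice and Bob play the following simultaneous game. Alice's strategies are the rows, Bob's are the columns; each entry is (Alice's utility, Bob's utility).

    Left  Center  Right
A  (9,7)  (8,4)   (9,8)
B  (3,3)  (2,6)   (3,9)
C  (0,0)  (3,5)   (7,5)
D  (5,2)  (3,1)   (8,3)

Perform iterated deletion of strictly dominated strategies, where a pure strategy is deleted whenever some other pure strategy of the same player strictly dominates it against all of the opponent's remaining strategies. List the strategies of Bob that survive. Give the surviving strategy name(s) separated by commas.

Right

Row B is eliminated: A beats it against every remaining column (Left: 9>3, Center: 8>2, Right: 9>3).
Row C is eliminated: A beats it against every remaining column (Left: 9>0, Center: 8>3, Right: 9>7).
For Alice, A strictly dominates D on the remaining columns (Left: 9>5, Center: 8>3, Right: 9>8); eliminate D.
Column Left is eliminated: Right beats it against every remaining row (A: 8>7).
Column Center is eliminated: Right beats it against every remaining row (A: 8>4).
Among the remaining strategies, none is strictly dominated by another pure strategy of the same player, so the elimination stops.
Surviving strategies — Alice: {A}; Bob: {Right}.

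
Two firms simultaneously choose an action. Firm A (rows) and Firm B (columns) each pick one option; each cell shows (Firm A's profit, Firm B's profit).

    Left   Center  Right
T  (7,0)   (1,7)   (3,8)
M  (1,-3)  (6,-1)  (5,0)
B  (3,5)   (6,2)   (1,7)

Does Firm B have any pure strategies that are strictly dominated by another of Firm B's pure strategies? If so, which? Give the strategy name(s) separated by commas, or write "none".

Left: dominated, since Right does at least as well everywhere (T: 8>0, M: 0>-3, B: 7>5).
Right strictly dominates Center — T: 8>7, M: 0>-1, B: 7>2.
Nothing dominates Right: Left at T (8>0); Center at T (8>7).

Left, Center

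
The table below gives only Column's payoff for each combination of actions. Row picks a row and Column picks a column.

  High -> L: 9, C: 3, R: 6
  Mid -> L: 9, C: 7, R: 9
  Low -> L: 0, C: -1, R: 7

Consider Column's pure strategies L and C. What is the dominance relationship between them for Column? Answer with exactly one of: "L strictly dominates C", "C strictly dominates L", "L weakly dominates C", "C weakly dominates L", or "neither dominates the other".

Compare L to C across every action of Row: High: 9>3, Mid: 9>7, Low: 0>-1.
Every comparison favours L, so L strictly dominates C.

L strictly dominates C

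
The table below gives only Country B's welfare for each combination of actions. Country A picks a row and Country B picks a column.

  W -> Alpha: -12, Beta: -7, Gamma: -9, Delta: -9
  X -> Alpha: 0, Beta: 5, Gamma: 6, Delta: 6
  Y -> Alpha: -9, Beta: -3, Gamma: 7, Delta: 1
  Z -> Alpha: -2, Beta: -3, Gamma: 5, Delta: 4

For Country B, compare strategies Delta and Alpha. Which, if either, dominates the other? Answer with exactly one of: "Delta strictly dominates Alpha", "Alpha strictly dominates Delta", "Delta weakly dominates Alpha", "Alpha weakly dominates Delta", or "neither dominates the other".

Compare Delta to Alpha across each opponent action: W: -9>-12, X: 6>0, Y: 1>-9, Z: 4>-2.
Every comparison favours Delta, so Delta strictly dominates Alpha.

Delta strictly dominates Alpha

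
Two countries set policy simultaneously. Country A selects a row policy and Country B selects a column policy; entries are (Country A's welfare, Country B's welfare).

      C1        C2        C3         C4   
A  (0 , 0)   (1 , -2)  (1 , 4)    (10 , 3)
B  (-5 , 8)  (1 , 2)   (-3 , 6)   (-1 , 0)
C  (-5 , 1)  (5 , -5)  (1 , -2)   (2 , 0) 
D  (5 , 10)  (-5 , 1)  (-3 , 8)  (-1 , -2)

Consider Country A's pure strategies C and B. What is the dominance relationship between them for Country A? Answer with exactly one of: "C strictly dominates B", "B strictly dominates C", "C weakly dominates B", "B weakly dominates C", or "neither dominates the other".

Compare C to B across each opponent action: C1: -5=-5, C2: 5>1, C3: 1>-3, C4: 2>-1.
C is at least as good everywhere and strictly better somewhere (tied only at C1), so C weakly but not strictly dominates B.

C weakly dominates B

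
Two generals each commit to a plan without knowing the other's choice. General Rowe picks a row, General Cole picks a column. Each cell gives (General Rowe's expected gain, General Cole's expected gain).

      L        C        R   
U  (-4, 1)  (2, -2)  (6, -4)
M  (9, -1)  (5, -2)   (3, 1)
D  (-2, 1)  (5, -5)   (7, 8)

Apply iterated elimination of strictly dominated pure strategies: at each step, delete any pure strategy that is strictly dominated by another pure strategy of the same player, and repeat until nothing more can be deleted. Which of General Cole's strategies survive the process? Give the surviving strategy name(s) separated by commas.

Row U is eliminated: D beats it against every remaining column (L: -2>-4, C: 5>2, R: 7>6).
For General Cole, R strictly dominates L on the remaining rows (M: 1>-1, D: 8>1); eliminate L.
Column C is eliminated: R beats it against every remaining row (M: 1>-2, D: 8>-5).
General Rowe's strategy M is strictly dominated by D (R: 7>3) and is removed.
Among the remaining strategies, none is strictly dominated by another pure strategy of the same player, so the elimination stops.
Surviving strategies — General Rowe: {D}; General Cole: {R}.

R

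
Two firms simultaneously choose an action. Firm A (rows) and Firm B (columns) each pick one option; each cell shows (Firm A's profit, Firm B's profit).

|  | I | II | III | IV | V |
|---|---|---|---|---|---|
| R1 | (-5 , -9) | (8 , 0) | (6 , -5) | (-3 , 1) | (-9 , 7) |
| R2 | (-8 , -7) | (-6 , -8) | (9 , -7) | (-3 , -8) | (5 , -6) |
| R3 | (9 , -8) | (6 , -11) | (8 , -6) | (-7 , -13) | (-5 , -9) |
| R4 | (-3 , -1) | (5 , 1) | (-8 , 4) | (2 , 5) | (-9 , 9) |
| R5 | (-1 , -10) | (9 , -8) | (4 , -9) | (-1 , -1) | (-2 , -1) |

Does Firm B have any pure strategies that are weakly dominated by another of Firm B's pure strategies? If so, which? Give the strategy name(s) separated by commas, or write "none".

I, II, IV

I is weakly dominated by III (R1: -5>-9, R2: -7=-7, R3: -6>-8, R4: 4>-1, R5: -9>-10).
II: dominated, since V does at least as well everywhere (R1: 7>0, R2: -6>-8, R3: -9>-11, R4: 9>1, R5: -1>-8).
Nothing dominates III: I at R1 (-5>-9); II at R2 (-7>-8); IV at R2 (-7>-8); V at R3 (-6>-9).
V weakly dominates IV — R1: 7>1, R2: -6>-8, R3: -9>-13, R4: 9>5, R5: -1=-1.
V is not dominated — it holds its own against I at R1 (7>-9); II at R1 (7>0); III at R1 (7>-5); IV at R1 (7>1).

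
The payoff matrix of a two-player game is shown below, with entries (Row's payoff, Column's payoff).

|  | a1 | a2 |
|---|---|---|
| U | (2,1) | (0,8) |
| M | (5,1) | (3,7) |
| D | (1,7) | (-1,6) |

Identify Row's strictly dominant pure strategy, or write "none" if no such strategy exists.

M

M vs U: a1: 5>2, a2: 3>0.
M vs D: a1: 5>1, a2: 3>-1.
M strictly beats every other strategy against every opponent action, so it is strictly dominant.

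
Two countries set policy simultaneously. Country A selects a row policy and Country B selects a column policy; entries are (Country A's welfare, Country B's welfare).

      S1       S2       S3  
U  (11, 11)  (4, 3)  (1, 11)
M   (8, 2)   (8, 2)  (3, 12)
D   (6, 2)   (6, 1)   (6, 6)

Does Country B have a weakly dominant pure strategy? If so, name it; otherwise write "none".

S3

S3 vs S1: U: 11=11, M: 12>2, D: 6>2.
S3 vs S2: U: 11>3, M: 12>2, D: 6>1.
S3 is at least as good as every other strategy against every opponent action, so it is weakly dominant.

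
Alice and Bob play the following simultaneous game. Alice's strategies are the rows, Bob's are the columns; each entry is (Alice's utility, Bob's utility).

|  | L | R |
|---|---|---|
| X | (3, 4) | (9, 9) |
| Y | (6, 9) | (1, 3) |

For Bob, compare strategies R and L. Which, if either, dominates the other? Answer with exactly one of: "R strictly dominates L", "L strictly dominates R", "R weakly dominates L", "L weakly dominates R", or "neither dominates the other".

neither dominates the other

Compare R to L across each opponent action: X: 9>4, Y: 3<9.
R does better at X but worse at Y; neither strategy dominates the other.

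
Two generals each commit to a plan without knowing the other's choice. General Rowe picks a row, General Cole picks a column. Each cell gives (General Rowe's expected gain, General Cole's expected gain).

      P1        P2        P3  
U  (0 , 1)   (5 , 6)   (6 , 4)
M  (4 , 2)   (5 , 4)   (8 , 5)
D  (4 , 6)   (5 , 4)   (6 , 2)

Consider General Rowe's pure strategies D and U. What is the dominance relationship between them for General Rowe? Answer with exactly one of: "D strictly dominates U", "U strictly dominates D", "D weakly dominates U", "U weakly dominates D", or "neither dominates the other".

D's payoffs vs U's, by General Cole's action — P1: 4>0, P2: 5=5, P3: 6=6.
D is at least as good everywhere and strictly better somewhere (tied only at P2, P3), so D weakly but not strictly dominates U.

D weakly dominates U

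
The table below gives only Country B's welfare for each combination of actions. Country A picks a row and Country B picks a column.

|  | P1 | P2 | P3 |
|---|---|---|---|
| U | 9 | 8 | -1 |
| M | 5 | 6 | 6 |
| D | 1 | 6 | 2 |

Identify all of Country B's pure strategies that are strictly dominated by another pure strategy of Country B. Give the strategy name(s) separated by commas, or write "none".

P1: no other strategy beats it everywhere (P2 at U (9>8); P3 at U (9>-1)).
P2 is not dominated — it holds its own against P1 at M (6>5); P3 at U (8>-1).
P3 is not dominated — it holds its own against P1 at M (6>5); P2 at M (6=6).

none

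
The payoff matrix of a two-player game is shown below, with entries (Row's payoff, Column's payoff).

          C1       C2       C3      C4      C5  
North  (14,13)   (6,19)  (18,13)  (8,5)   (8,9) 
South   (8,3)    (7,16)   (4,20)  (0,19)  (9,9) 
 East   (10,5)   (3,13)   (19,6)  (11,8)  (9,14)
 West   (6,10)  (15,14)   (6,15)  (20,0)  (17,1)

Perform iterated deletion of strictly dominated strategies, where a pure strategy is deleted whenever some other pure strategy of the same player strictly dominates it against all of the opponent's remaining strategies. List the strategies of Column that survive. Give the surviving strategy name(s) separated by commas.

For Column, C2 strictly dominates C1 on the remaining rows (North: 19>13, South: 16>3, East: 13>5, West: 14>10); eliminate C1.
For Row, West strictly dominates South on the remaining columns (C2: 15>7, C3: 6>4, C4: 20>0, C5: 17>9); eliminate South.
Column's strategy C4 is strictly dominated by C2 (North: 19>5, East: 13>8, West: 14>0) and is removed.
Among the remaining strategies, none is strictly dominated by another pure strategy of the same player, so the elimination stops.
Surviving strategies — Row: {North, East, West}; Column: {C2, C3, C5}.

C2, C3, C5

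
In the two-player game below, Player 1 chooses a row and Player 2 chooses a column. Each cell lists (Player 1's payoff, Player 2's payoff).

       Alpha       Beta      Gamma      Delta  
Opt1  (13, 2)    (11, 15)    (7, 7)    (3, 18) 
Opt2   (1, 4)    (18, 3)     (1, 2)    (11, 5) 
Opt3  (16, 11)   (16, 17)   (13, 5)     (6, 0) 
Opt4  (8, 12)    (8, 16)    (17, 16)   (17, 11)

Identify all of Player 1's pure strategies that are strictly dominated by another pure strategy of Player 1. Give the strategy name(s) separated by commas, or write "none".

Opt1

Opt3 strictly dominates Opt1 — Alpha: 16>13, Beta: 16>11, Gamma: 13>7, Delta: 6>3.
Opt2: no other strategy beats it everywhere (Opt1 at Beta (18>11); Opt3 at Beta (18>16); Opt4 at Beta (18>8)).
Opt3 is not dominated — it holds its own against Opt1 at Alpha (16>13); Opt2 at Alpha (16>1); Opt4 at Alpha (16>8).
Opt4 is not dominated — it holds its own against Opt1 at Gamma (17>7); Opt2 at Alpha (8>1); Opt3 at Gamma (17>13).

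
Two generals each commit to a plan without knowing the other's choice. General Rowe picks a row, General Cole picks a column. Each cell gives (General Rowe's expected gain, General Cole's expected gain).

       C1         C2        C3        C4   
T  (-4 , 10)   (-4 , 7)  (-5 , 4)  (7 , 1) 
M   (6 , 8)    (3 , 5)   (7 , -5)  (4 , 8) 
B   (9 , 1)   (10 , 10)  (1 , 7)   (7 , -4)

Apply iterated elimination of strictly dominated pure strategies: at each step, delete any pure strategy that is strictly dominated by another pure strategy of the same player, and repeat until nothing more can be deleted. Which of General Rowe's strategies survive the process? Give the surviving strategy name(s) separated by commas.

For General Cole, C2 strictly dominates C3 on the remaining rows (T: 7>4, M: 5>-5, B: 10>7); eliminate C3.
Row M is eliminated: B beats it against every remaining column (C1: 9>6, C2: 10>3, C4: 7>4).
For General Cole, C1 strictly dominates C4 on the remaining rows (T: 10>1, B: 1>-4); eliminate C4.
General Rowe's strategy T is strictly dominated by B (C1: 9>-4, C2: 10>-4) and is removed.
Column C1 is eliminated: C2 beats it against every remaining row (B: 10>1).
Among the remaining strategies, none is strictly dominated by another pure strategy of the same player, so the elimination stops.
Surviving strategies — General Rowe: {B}; General Cole: {C2}.

B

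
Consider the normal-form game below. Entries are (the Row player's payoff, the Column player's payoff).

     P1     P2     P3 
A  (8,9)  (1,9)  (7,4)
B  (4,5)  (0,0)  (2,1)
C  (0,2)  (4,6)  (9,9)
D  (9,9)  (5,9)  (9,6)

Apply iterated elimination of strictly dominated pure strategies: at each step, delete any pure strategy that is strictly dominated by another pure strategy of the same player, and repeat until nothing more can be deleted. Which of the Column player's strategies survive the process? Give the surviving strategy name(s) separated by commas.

P1, P2, P3

The Row player's strategy A is strictly dominated by D (P1: 9>8, P2: 5>1, P3: 9>7) and is removed.
For the Row player, D strictly dominates B on the remaining columns (P1: 9>4, P2: 5>0, P3: 9>2); eliminate B.
Among the remaining strategies, none is strictly dominated by another pure strategy of the same player, so the elimination stops.
Surviving strategies — the Row player: {C, D}; the Column player: {P1, P2, P3}.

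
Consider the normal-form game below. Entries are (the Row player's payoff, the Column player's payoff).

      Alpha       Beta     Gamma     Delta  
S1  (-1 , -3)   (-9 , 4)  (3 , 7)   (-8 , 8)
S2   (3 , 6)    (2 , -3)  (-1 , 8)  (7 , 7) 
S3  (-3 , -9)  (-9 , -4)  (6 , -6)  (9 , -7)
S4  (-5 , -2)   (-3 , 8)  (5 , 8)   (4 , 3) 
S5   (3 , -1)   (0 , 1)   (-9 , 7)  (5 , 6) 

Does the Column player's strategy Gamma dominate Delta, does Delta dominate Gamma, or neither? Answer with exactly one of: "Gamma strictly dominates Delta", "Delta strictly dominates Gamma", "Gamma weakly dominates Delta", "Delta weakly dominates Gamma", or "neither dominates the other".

neither dominates the other

Compare Gamma to Delta across every action of the Row player: S1: 7<8, S2: 8>7, S3: -6>-7, S4: 8>3, S5: 7>6.
Gamma does better at S2, S3, S4, S5 but worse at S1; neither strategy dominates the other.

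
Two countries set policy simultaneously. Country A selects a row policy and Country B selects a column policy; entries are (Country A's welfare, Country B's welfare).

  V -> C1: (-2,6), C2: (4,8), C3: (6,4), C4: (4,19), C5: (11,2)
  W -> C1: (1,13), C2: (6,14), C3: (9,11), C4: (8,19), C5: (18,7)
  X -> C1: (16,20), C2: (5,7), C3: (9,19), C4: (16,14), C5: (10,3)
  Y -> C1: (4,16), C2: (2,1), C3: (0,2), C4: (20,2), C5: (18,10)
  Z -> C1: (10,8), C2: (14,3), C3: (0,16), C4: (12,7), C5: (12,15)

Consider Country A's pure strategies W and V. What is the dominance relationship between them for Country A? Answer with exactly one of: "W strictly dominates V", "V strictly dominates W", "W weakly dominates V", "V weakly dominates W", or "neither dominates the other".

W strictly dominates V

Compare W to V across every action of Country B: C1: 1>-2, C2: 6>4, C3: 9>6, C4: 8>4, C5: 18>11.
Every comparison favours W, so W strictly dominates V.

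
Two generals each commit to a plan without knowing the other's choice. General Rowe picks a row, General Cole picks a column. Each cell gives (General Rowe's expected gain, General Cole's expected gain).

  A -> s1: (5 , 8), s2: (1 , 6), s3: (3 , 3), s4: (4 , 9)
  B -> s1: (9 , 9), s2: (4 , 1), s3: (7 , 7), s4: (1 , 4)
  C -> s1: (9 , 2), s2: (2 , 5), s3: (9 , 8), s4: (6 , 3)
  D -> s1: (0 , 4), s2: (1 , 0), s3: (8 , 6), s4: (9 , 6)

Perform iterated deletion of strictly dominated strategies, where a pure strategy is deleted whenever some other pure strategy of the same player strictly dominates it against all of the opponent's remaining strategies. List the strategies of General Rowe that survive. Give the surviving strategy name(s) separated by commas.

B, C, D

Row A is eliminated: C beats it against every remaining column (s1: 9>5, s2: 2>1, s3: 9>3, s4: 6>4).
General Cole's strategy s2 is strictly dominated by s3 (B: 7>1, C: 8>5, D: 6>0) and is removed.
Among the remaining strategies, none is strictly dominated by another pure strategy of the same player, so the elimination stops.
Surviving strategies — General Rowe: {B, C, D}; General Cole: {s1, s3, s4}.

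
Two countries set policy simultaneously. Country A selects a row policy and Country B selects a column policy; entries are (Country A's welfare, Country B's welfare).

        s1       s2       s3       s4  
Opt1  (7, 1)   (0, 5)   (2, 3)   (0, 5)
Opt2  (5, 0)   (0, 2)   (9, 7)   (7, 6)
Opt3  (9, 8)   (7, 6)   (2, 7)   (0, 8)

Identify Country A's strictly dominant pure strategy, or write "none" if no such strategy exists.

none

Opt1 fails to dominate Opt2 at s2 (0=0).
Opt2 fails to dominate Opt1 at s1 (5<7).
Opt3 fails to dominate Opt1 at s3 (2=2).
No single strategy dominates all the others.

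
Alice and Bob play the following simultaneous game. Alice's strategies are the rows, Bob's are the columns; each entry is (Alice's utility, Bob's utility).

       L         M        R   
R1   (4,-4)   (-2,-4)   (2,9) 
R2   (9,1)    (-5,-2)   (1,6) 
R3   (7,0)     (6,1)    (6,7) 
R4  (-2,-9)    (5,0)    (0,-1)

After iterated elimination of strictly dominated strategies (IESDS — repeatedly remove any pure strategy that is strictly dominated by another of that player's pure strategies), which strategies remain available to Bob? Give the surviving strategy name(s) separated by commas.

R

Alice's strategy R1 is strictly dominated by R3 (L: 7>4, M: 6>-2, R: 6>2) and is removed.
Row R4 is eliminated: R3 beats it against every remaining column (L: 7>-2, M: 6>5, R: 6>0).
Column L is eliminated: R beats it against every remaining row (R2: 6>1, R3: 7>0).
For Alice, R3 strictly dominates R2 on the remaining columns (M: 6>-5, R: 6>1); eliminate R2.
For Bob, R strictly dominates M on the remaining rows (R3: 7>1); eliminate M.
Among the remaining strategies, none is strictly dominated by another pure strategy of the same player, so the elimination stops.
Surviving strategies — Alice: {R3}; Bob: {R}.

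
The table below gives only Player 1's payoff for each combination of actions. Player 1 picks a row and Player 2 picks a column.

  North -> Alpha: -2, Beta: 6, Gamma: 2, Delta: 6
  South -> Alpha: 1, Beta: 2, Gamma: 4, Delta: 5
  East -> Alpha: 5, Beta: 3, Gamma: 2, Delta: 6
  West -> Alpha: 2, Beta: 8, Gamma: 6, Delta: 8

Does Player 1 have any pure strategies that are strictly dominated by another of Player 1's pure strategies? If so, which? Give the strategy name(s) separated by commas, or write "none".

North, South

North is strictly dominated by West (Alpha: 2>-2, Beta: 8>6, Gamma: 6>2, Delta: 8>6).
South is strictly dominated by West (Alpha: 2>1, Beta: 8>2, Gamma: 6>4, Delta: 8>5).
East is not dominated — it holds its own against North at Alpha (5>-2); South at Alpha (5>1); West at Alpha (5>2).
Nothing dominates West: North at Alpha (2>-2); South at Alpha (2>1); East at Beta (8>3).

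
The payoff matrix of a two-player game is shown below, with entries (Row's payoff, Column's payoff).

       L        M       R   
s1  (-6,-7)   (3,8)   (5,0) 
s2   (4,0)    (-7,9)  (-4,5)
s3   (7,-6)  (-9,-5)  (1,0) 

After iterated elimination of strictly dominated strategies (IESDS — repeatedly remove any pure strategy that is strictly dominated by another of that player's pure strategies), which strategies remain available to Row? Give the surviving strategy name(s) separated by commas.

s1

Column L is eliminated: M beats it against every remaining row (s1: 8>-7, s2: 9>0, s3: -5>-6).
Row's strategy s2 is strictly dominated by s1 (M: 3>-7, R: 5>-4) and is removed.
Row's strategy s3 is strictly dominated by s1 (M: 3>-9, R: 5>1) and is removed.
Column R is eliminated: M beats it against every remaining row (s1: 8>0).
Among the remaining strategies, none is strictly dominated by another pure strategy of the same player, so the elimination stops.
Surviving strategies — Row: {s1}; Column: {M}.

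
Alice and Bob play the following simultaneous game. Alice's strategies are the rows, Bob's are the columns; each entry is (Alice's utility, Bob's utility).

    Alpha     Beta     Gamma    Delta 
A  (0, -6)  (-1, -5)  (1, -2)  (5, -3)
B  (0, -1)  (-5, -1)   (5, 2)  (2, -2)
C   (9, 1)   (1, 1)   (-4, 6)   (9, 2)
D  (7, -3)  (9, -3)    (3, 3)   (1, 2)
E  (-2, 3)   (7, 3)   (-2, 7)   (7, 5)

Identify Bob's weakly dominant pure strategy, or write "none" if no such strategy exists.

Gamma vs Alpha: A: -2>-6, B: 2>-1, C: 6>1, D: 3>-3, E: 7>3.
Gamma vs Beta: A: -2>-5, B: 2>-1, C: 6>1, D: 3>-3, E: 7>3.
Gamma vs Delta: A: -2>-3, B: 2>-2, C: 6>2, D: 3>2, E: 7>5.
Gamma is at least as good as every other strategy against every opponent action, so it is weakly dominant.

Gamma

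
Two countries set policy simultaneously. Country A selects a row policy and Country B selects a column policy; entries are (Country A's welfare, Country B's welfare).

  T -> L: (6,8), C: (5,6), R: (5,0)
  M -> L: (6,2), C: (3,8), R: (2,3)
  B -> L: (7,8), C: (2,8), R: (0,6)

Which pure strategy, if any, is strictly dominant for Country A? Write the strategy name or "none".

T fails to dominate M at L (6=6).
M fails to dominate T at L (6=6).
B fails to dominate T at C (2<5).
No single strategy dominates all the others.

none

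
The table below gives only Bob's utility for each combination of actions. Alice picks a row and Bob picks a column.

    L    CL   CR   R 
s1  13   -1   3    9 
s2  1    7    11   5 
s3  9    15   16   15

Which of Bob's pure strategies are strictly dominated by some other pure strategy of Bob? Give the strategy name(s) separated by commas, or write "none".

CL

L: no other strategy beats it everywhere (CL at s1 (13>-1); CR at s1 (13>3); R at s1 (13>9)).
CL: dominated, since CR does at least as well everywhere (s1: 3>-1, s2: 11>7, s3: 16>15).
CR is not dominated — it holds its own against L at s2 (11>1); CL at s1 (3>-1); R at s2 (11>5).
R is not dominated — it holds its own against L at s2 (5>1); CL at s1 (9>-1); CR at s1 (9>3).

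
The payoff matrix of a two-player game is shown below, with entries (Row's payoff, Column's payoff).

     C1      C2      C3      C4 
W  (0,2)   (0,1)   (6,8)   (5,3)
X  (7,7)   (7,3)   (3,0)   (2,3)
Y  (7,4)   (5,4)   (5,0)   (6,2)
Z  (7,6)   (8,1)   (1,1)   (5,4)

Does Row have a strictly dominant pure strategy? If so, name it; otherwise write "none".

W fails to dominate X at C1 (0<7).
X fails to dominate W at C3 (3<6).
Y fails to dominate W at C3 (5<6).
Z fails to dominate W at C3 (1<6).
No single strategy dominates all the others.

none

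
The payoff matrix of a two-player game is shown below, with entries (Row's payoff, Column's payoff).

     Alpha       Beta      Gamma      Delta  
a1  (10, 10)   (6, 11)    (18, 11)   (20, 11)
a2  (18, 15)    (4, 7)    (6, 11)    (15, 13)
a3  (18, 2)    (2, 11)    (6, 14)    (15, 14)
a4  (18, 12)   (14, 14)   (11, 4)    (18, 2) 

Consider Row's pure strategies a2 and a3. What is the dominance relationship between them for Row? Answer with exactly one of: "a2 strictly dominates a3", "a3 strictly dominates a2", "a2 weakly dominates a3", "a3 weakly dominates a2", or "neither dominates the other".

a2's payoffs vs a3's, by Column's action — Alpha: 18=18, Beta: 4>2, Gamma: 6=6, Delta: 15=15.
a2 is at least as good everywhere and strictly better somewhere (tied only at Alpha, Gamma, Delta), so a2 weakly but not strictly dominates a3.

a2 weakly dominates a3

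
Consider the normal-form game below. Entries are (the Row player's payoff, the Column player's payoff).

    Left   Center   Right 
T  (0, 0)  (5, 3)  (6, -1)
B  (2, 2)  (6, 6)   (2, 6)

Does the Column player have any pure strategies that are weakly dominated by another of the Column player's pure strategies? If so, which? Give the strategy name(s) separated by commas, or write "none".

Left is weakly dominated by Center (T: 3>0, B: 6>2).
Nothing dominates Center: Left at T (3>0); Right at T (3>-1).
Right is weakly dominated by Center (T: 3>-1, B: 6=6).

Left, Right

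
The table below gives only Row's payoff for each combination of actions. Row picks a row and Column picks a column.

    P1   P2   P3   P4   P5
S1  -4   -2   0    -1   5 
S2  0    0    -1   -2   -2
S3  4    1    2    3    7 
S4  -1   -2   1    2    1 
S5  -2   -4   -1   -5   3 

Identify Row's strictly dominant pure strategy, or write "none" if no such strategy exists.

S3 vs S1: P1: 4>-4, P2: 1>-2, P3: 2>0, P4: 3>-1, P5: 7>5.
S3 vs S2: P1: 4>0, P2: 1>0, P3: 2>-1, P4: 3>-2, P5: 7>-2.
S3 vs S4: P1: 4>-1, P2: 1>-2, P3: 2>1, P4: 3>2, P5: 7>1.
S3 vs S5: P1: 4>-2, P2: 1>-4, P3: 2>-1, P4: 3>-5, P5: 7>3.
S3 strictly beats every other strategy against every opponent action, so it is strictly dominant.

S3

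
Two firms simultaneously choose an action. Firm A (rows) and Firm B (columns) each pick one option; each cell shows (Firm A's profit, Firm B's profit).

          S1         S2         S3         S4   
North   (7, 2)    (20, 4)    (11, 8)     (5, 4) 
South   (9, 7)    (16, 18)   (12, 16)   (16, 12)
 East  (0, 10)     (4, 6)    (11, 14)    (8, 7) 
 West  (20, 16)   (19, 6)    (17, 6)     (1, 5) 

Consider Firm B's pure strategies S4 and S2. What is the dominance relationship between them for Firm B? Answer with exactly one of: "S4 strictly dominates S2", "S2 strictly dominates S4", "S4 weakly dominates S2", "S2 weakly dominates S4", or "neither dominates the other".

neither dominates the other

Compare S4 to S2 across each choice by Firm A: North: 4=4, South: 12<18, East: 7>6, West: 5<6.
S4 does better at East but worse at South, West; neither strategy dominates the other.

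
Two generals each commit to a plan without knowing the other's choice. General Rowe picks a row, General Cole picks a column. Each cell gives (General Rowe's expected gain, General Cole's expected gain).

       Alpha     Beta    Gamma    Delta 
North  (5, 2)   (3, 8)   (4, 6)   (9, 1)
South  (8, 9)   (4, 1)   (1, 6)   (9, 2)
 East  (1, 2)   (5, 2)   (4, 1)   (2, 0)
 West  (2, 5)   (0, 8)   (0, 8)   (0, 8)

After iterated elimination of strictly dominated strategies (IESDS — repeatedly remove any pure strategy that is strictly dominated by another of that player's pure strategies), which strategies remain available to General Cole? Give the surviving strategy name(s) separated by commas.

Alpha, Beta, Gamma

For General Rowe, North strictly dominates West on the remaining columns (Alpha: 5>2, Beta: 3>0, Gamma: 4>0, Delta: 9>0); eliminate West.
For General Cole, Alpha strictly dominates Delta on the remaining rows (North: 2>1, South: 9>2, East: 2>0); eliminate Delta.
Among the remaining strategies, none is strictly dominated by another pure strategy of the same player, so the elimination stops.
Surviving strategies — General Rowe: {North, South, East}; General Cole: {Alpha, Beta, Gamma}.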